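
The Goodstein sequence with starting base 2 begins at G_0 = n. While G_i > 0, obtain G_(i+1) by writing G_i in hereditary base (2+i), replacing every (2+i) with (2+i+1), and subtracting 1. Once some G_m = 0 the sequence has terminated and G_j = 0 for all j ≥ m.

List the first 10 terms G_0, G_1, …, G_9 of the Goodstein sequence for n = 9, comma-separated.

9, 81, 1023, 9842, 140743, 2471826, 50333399, 1162263921, 30000003325, 855935016215

step 0: 9 = 2^(2 + 1) + 1; sub 3 for 2: 3^(3 + 1) + 1; = 82; G_1 = 82−1 = 81
step 1: 81 = 3^(3 + 1); sub 4 for 3: 4^(4 + 1); = 1024; G_2 = 1024−1 = 1023
step 2: 1023 = 3·4^4 + 3·4^3 + 3·4^2 + 3·4 + 3; sub 5 for 4: 3·5^5 + 3·5^3 + 3·5^2 + 3·5 + 3; = 9843; G_3 = 9843−1 = 9842
step 3: 9842 = 3·5^5 + 3·5^3 + 3·5^2 + 3·5 + 2; sub 6 for 5: 3·6^6 + 3·6^3 + 3·6^2 + 3·6 + 2; = 140744; G_4 = 140744−1 = 140743
step 4: 140743 = 3·6^6 + 3·6^3 + 3·6^2 + 3·6 + 1; sub 7 for 6: 3·7^7 + 3·7^3 + 3·7^2 + 3·7 + 1; = 2471827; G_5 = 2471827−1 = 2471826
step 5: 2471826 = 3·7^7 + 3·7^3 + 3·7^2 + 3·7; sub 8 for 7: 3·8^8 + 3·8^3 + 3·8^2 + 3·8; = 50333400; G_6 = 50333400−1 = 50333399
step 6: 50333399 = 3·8^8 + 3·8^3 + 3·8^2 + 2·8 + 7; sub 9 for 8: 3·9^9 + 3·9^3 + 3·9^2 + 2·9 + 7; = 1162263922; G_7 = 1162263922−1 = 1162263921
step 7: 1162263921 = 3·9^9 + 3·9^3 + 3·9^2 + 2·9 + 6; sub 10 for 9: 3·10^10 + 3·10^3 + 3·10^2 + 2·10 + 6; = 30000003326; G_8 = 30000003326−1 = 30000003325
step 8: 30000003325 = 3·10^10 + 3·10^3 + 3·10^2 + 2·10 + 5; sub 11 for 10: 3·11^11 + 3·11^3 + 3·11^2 + 2·11 + 5; = 855935016216; G_9 = 855935016216−1 = 855935016215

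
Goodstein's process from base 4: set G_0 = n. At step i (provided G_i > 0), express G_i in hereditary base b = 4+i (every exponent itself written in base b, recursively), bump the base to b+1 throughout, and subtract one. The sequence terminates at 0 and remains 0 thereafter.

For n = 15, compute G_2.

i=0: 15 = 3·4 + 3 (b=4); 4→5: 3·5 + 3 = 18; 18−1 = 17
i=1: 17 = 3·5 + 2 (b=5); 5→6: 3·6 + 2 = 20; 20−1 = 19
i=2: 19 = 3·6 + 1 (b=6); 6→7: 3·7 + 1 = 22; 22−1 = 21

19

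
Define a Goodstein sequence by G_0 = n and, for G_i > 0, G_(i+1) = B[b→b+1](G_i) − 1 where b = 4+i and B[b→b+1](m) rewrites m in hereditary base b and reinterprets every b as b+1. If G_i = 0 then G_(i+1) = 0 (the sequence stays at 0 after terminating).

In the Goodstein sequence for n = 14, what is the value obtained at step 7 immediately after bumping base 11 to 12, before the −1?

26

base 4: 14 = 3·4 + 2; at 5: 3·5 + 2 = 17; next = 16
base 5: 16 = 3·5 + 1; at 6: 3·6 + 1 = 19; next = 18
base 6: 18 = 3·6; at 7: 3·7 = 21; next = 20
base 7: 20 = 2·7 + 6; at 8: 2·8 + 6 = 22; next = 21
base 8: 21 = 2·8 + 5; at 9: 2·9 + 5 = 23; next = 22
base 9: 22 = 2·9 + 4; at 10: 2·10 + 4 = 24; next = 23
base 10: 23 = 2·10 + 3; at 11: 2·11 + 3 = 25; next = 24
base 11: 24 = 2·11 + 2; at 12: 2·12 + 2 = 26; next = 25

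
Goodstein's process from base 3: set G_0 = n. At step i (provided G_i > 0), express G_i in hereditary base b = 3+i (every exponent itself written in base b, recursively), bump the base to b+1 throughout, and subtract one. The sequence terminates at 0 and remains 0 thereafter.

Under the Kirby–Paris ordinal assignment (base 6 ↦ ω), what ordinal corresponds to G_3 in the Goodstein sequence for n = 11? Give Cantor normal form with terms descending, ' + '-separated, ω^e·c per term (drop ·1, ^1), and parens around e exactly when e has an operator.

(0) 11|_3 = 3^2 + 2 ↦ 4^2 + 2|_4 = 18 ⇒ 17
(1) 17|_4 = 4^2 + 1 ↦ 5^2 + 1|_5 = 26 ⇒ 25
(2) 25|_5 = 5^2 ↦ 6^2|_6 = 36 ⇒ 35
(3) 35|_6 = 5·6 + 5 ↦ 5·7 + 5|_7 = 40 ⇒ 39

ω·5 + 5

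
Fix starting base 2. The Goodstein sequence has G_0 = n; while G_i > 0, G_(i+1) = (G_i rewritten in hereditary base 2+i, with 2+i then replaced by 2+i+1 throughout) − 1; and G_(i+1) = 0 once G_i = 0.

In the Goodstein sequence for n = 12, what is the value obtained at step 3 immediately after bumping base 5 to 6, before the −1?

(0) 12|_2 = 2^(2 + 1) + 2^2 ↦ 3^(3 + 1) + 3^3|_3 = 108 ⇒ 107
(1) 107|_3 = 3^(3 + 1) + 2·3^2 + 2·3 + 2 ↦ 4^(4 + 1) + 2·4^2 + 2·4 + 2|_4 = 1066 ⇒ 1065
(2) 1065|_4 = 4^(4 + 1) + 2·4^2 + 2·4 + 1 ↦ 5^(5 + 1) + 2·5^2 + 2·5 + 1|_5 = 15686 ⇒ 15685
(3) 15685|_5 = 5^(5 + 1) + 2·5^2 + 2·5 ↦ 6^(6 + 1) + 2·6^2 + 2·6|_6 = 280020 ⇒ 280019

280020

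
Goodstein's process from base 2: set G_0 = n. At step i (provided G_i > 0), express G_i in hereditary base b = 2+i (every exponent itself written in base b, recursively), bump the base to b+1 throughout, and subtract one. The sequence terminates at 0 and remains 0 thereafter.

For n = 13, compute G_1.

108

(0) 13|_2 = 2^(2 + 1) + 2^2 + 1 ↦ 3^(3 + 1) + 3^3 + 1|_3 = 109 ⇒ 108
(1) 108|_3 = 3^(3 + 1) + 3^3 ↦ 4^(4 + 1) + 4^4|_4 = 1280 ⇒ 1279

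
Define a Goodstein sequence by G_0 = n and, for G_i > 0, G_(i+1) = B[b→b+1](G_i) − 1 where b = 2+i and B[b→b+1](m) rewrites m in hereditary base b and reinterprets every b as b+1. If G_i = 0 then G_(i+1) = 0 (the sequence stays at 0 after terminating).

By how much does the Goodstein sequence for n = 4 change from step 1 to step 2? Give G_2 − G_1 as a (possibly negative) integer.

[0] 4 ≡ 2^2 (base 2). Lift 3: 27. −1: 26.
[1] 26 ≡ 2·3^2 + 2·3 + 2 (base 3). Lift 4: 42. −1: 41.

15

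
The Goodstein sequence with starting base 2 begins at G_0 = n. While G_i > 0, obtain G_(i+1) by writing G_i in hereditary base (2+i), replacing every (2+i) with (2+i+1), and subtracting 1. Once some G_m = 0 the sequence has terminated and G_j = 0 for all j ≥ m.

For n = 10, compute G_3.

15625

base 2: 10 = 2^(2 + 1) + 2; at 3: 3^(3 + 1) + 3 = 84; next = 83
base 3: 83 = 3^(3 + 1) + 2; at 4: 4^(4 + 1) + 2 = 1026; next = 1025
base 4: 1025 = 4^(4 + 1) + 1; at 5: 5^(5 + 1) + 1 = 15626; next = 15625
base 5: 15625 = 5^(5 + 1); at 6: 6^(6 + 1) = 279936; next = 279935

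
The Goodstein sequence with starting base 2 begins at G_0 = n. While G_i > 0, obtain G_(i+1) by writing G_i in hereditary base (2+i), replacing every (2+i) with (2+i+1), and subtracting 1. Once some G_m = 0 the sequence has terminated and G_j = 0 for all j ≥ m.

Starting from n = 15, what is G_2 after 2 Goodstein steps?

base 2: 15 = 2^(2 + 1) + 2^2 + 2 + 1; at 3: 3^(3 + 1) + 3^3 + 3 + 1 = 112; next = 111
base 3: 111 = 3^(3 + 1) + 3^3 + 3; at 4: 4^(4 + 1) + 4^4 + 4 = 1284; next = 1283
base 4: 1283 = 4^(4 + 1) + 4^4 + 3; at 5: 5^(5 + 1) + 5^5 + 3 = 18753; next = 18752

1283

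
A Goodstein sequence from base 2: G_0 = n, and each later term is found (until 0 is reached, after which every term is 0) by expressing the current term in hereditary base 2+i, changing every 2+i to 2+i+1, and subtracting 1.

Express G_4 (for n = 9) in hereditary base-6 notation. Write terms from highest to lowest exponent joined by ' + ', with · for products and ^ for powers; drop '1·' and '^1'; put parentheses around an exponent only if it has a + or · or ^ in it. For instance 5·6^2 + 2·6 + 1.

3·6^6 + 3·6^3 + 3·6^2 + 3·6 + 1

(0) 9|_2 = 2^(2 + 1) + 1 ↦ 3^(3 + 1) + 1|_3 = 82 ⇒ 81
(1) 81|_3 = 3^(3 + 1) ↦ 4^(4 + 1)|_4 = 1024 ⇒ 1023
(2) 1023|_4 = 3·4^4 + 3·4^3 + 3·4^2 + 3·4 + 3 ↦ 3·5^5 + 3·5^3 + 3·5^2 + 3·5 + 3|_5 = 9843 ⇒ 9842
(3) 9842|_5 = 3·5^5 + 3·5^3 + 3·5^2 + 3·5 + 2 ↦ 3·6^6 + 3·6^3 + 3·6^2 + 3·6 + 2|_6 = 140744 ⇒ 140743
(4) 140743|_6 = 3·6^6 + 3·6^3 + 3·6^2 + 3·6 + 1 ↦ 3·7^7 + 3·7^3 + 3·7^2 + 3·7 + 1|_7 = 2471827 ⇒ 2471826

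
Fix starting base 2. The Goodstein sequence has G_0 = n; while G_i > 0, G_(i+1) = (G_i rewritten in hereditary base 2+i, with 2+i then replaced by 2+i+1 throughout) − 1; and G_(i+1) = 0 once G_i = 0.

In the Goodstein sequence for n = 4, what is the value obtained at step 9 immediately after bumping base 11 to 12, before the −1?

4 —HB2→ 2^2 —bump→ 3^3 = 27 —(−1)→ 26
26 —HB3→ 2·3^2 + 2·3 + 2 —bump→ 2·4^2 + 2·4 + 2 = 42 —(−1)→ 41
41 —HB4→ 2·4^2 + 2·4 + 1 —bump→ 2·5^2 + 2·5 + 1 = 61 —(−1)→ 60
60 —HB5→ 2·5^2 + 2·5 —bump→ 2·6^2 + 2·6 = 84 —(−1)→ 83
83 —HB6→ 2·6^2 + 6 + 5 —bump→ 2·7^2 + 7 + 5 = 110 —(−1)→ 109
109 —HB7→ 2·7^2 + 7 + 4 —bump→ 2·8^2 + 8 + 4 = 140 —(−1)→ 139
139 —HB8→ 2·8^2 + 8 + 3 —bump→ 2·9^2 + 9 + 3 = 174 —(−1)→ 173
173 —HB9→ 2·9^2 + 9 + 2 —bump→ 2·10^2 + 10 + 2 = 212 —(−1)→ 211
211 —HB10→ 2·10^2 + 10 + 1 —bump→ 2·11^2 + 11 + 1 = 254 —(−1)→ 253

300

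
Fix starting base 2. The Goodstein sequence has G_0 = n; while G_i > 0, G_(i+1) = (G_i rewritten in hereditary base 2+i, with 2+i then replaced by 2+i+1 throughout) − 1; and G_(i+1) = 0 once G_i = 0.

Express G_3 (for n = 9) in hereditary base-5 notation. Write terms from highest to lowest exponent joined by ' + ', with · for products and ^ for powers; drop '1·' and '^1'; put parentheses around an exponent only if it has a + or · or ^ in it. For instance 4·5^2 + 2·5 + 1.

3·5^5 + 3·5^3 + 3·5^2 + 3·5 + 2

G_0=9  [base 2] 2^(2 + 1) + 1  →[2↦3]→  3^(3 + 1) + 1 = 82  −1 ⇒ G_1=81
G_1=81  [base 3] 3^(3 + 1)  →[3↦4]→  4^(4 + 1) = 1024  −1 ⇒ G_2=1023
G_2=1023  [base 4] 3·4^4 + 3·4^3 + 3·4^2 + 3·4 + 3  →[4↦5]→  3·5^5 + 3·5^3 + 3·5^2 + 3·5 + 3 = 9843  −1 ⇒ G_3=9842
G_3=9842  [base 5] 3·5^5 + 3·5^3 + 3·5^2 + 3·5 + 2  →[5↦6]→  3·6^6 + 3·6^3 + 3·6^2 + 3·6 + 2 = 140744  −1 ⇒ G_4=140743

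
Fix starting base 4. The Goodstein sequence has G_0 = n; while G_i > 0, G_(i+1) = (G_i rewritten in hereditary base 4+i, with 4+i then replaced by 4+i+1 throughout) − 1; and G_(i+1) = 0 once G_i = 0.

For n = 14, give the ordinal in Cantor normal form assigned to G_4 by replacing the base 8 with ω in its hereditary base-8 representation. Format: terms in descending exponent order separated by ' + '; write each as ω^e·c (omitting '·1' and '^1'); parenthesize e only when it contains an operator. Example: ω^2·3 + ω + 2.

base 4: 14 = 3·4 + 2; at 5: 3·5 + 2 = 17; next = 16
base 5: 16 = 3·5 + 1; at 6: 3·6 + 1 = 19; next = 18
base 6: 18 = 3·6; at 7: 3·7 = 21; next = 20
base 7: 20 = 2·7 + 6; at 8: 2·8 + 6 = 22; next = 21

ω·2 + 5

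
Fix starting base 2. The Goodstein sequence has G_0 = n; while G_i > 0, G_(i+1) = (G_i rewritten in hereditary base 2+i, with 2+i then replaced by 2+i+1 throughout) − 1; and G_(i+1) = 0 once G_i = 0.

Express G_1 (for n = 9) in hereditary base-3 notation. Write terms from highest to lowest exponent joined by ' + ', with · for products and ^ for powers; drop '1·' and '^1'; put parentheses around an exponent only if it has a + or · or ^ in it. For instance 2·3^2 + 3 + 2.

G_0 = 9. HB_2(9) = 2^(2 + 1) + 1. Bump = 82. G_1 = 81.
G_1 = 81. HB_3(81) = 3^(3 + 1). Bump = 1024. G_2 = 1023.

3^(3 + 1)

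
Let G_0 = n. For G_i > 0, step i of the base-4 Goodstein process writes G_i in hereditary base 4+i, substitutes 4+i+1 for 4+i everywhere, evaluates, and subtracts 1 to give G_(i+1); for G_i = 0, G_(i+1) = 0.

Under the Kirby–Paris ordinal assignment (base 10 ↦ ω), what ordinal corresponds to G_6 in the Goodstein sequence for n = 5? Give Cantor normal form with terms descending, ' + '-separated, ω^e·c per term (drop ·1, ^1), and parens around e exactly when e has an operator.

(0) 5|_4 = 4 + 1 ↦ 5 + 1|_5 = 6 ⇒ 5
(1) 5|_5 = 5 ↦ 6|_6 = 6 ⇒ 5
(2) 5|_6 = 5 ↦ 5|_7 = 5 ⇒ 4
(3) 4|_7 = 4 ↦ 4|_8 = 4 ⇒ 3
(4) 3|_8 = 3 ↦ 3|_9 = 3 ⇒ 2
(5) 2|_9 = 2 ↦ 2|_10 = 2 ⇒ 1

1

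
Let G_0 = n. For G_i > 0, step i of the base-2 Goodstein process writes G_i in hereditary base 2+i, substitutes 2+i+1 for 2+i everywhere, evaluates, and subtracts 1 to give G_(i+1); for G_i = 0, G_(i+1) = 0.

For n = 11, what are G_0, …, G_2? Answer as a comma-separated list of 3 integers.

11, 84, 1027

base 2: 11 = 2^(2 + 1) + 2 + 1; at 3: 3^(3 + 1) + 3 + 1 = 85; next = 84
base 3: 84 = 3^(3 + 1) + 3; at 4: 4^(4 + 1) + 4 = 1028; next = 1027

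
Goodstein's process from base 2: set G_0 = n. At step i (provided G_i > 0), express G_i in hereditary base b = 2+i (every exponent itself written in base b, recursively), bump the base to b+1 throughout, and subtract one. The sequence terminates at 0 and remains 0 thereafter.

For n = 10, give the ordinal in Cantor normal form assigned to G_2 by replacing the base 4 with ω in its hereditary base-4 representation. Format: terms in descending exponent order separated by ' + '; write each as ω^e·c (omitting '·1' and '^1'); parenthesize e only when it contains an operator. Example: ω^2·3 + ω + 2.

i=0: 10 = 2^(2 + 1) + 2 (b=2); 2→3: 3^(3 + 1) + 3 = 84; 84−1 = 83
i=1: 83 = 3^(3 + 1) + 2 (b=3); 3→4: 4^(4 + 1) + 2 = 1026; 1026−1 = 1025
i=2: 1025 = 4^(4 + 1) + 1 (b=4); 4→5: 5^(5 + 1) + 1 = 15626; 15626−1 = 15625

ω^(ω + 1) + 1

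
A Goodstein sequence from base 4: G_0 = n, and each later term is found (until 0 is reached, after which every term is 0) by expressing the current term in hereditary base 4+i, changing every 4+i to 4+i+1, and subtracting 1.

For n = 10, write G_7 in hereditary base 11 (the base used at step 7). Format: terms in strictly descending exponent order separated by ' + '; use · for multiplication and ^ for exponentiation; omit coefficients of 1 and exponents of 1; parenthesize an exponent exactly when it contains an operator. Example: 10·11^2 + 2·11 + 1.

step 0: 10 = 2·4 + 2; sub 5 for 4: 2·5 + 2; = 12; G_1 = 12−1 = 11
step 1: 11 = 2·5 + 1; sub 6 for 5: 2·6 + 1; = 13; G_2 = 13−1 = 12
step 2: 12 = 2·6; sub 7 for 6: 2·7; = 14; G_3 = 14−1 = 13
step 3: 13 = 7 + 6; sub 8 for 7: 8 + 6; = 14; G_4 = 14−1 = 13
step 4: 13 = 8 + 5; sub 9 for 8: 9 + 5; = 14; G_5 = 14−1 = 13
step 5: 13 = 9 + 4; sub 10 for 9: 10 + 4; = 14; G_6 = 14−1 = 13
step 6: 13 = 10 + 3; sub 11 for 10: 11 + 3; = 14; G_7 = 14−1 = 13

11 + 2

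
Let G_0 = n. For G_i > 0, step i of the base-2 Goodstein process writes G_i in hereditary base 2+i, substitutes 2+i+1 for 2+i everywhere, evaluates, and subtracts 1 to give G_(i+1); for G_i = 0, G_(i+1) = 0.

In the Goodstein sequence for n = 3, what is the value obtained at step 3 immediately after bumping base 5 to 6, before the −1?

2

step 0: 3 = 2 + 1; sub 3 for 2: 3 + 1; = 4; G_1 = 4−1 = 3
step 1: 3 = 3; sub 4 for 3: 4; = 4; G_2 = 4−1 = 3
step 2: 3 = 3; sub 5 for 4: 3; = 3; G_3 = 3−1 = 2
step 3: 2 = 2; sub 6 for 5: 2; = 2; G_4 = 2−1 = 1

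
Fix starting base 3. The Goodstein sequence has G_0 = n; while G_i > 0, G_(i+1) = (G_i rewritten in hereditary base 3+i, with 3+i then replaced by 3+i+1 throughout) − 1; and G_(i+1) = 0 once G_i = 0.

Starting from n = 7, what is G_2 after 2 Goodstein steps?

9

step 0: 7 = 2·3 + 1; sub 4 for 3: 2·4 + 1; = 9; G_1 = 9−1 = 8
step 1: 8 = 2·4; sub 5 for 4: 2·5; = 10; G_2 = 10−1 = 9
step 2: 9 = 5 + 4; sub 6 for 5: 6 + 4; = 10; G_3 = 10−1 = 9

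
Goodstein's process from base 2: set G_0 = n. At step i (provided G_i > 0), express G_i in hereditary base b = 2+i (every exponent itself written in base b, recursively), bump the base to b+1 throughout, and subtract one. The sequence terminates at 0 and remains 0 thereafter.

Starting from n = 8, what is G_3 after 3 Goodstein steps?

6310

(0) 8|_2 = 2^(2 + 1) ↦ 3^(3 + 1)|_3 = 81 ⇒ 80
(1) 80|_3 = 2·3^3 + 2·3^2 + 2·3 + 2 ↦ 2·4^4 + 2·4^2 + 2·4 + 2|_4 = 554 ⇒ 553
(2) 553|_4 = 2·4^4 + 2·4^2 + 2·4 + 1 ↦ 2·5^5 + 2·5^2 + 2·5 + 1|_5 = 6311 ⇒ 6310
(3) 6310|_5 = 2·5^5 + 2·5^2 + 2·5 ↦ 2·6^6 + 2·6^2 + 2·6|_6 = 93396 ⇒ 93395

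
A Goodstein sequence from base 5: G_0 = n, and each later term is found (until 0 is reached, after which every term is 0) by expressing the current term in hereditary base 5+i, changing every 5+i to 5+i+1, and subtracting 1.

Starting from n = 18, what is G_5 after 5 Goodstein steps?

27

[0] 18 ≡ 3·5 + 3 (base 5). Lift 6: 21. −1: 20.
[1] 20 ≡ 3·6 + 2 (base 6). Lift 7: 23. −1: 22.
[2] 22 ≡ 3·7 + 1 (base 7). Lift 8: 25. −1: 24.
[3] 24 ≡ 3·8 (base 8). Lift 9: 27. −1: 26.
[4] 26 ≡ 2·9 + 8 (base 9). Lift 10: 28. −1: 27.
[5] 27 ≡ 2·10 + 7 (base 10). Lift 11: 29. −1: 28.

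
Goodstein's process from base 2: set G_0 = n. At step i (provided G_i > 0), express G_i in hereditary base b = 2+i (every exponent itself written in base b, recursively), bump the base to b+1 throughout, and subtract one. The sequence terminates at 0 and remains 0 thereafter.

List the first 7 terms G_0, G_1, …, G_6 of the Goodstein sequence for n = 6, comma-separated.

G_0 = 6. HB_2(6) = 2^2 + 2. Bump = 30. G_1 = 29.
G_1 = 29. HB_3(29) = 3^3 + 2. Bump = 258. G_2 = 257.
G_2 = 257. HB_4(257) = 4^4 + 1. Bump = 3126. G_3 = 3125.
G_3 = 3125. HB_5(3125) = 5^5. Bump = 46656. G_4 = 46655.
G_4 = 46655. HB_6(46655) = 5·6^5 + 5·6^4 + 5·6^3 + 5·6^2 + 5·6 + 5. Bump = 98040. G_5 = 98039.
G_5 = 98039. HB_7(98039) = 5·7^5 + 5·7^4 + 5·7^3 + 5·7^2 + 5·7 + 4. Bump = 187244. G_6 = 187243.

6, 29, 257, 3125, 46655, 98039, 187243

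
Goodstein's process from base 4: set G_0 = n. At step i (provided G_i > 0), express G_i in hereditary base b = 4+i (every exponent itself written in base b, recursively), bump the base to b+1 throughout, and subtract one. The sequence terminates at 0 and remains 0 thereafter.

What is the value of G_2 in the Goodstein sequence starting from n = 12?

15

base 4: 12 = 3·4; at 5: 3·5 = 15; next = 14
base 5: 14 = 2·5 + 4; at 6: 2·6 + 4 = 16; next = 15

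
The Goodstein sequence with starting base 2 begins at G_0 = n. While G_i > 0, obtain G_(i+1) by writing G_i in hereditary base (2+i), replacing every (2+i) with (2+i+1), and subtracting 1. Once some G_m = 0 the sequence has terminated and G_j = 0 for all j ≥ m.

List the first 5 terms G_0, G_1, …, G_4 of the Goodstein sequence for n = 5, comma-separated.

G_0=5  [base 2] 2^2 + 1  →[2↦3]→  3^3 + 1 = 28  −1 ⇒ G_1=27
G_1=27  [base 3] 3^3  →[3↦4]→  4^4 = 256  −1 ⇒ G_2=255
G_2=255  [base 4] 3·4^3 + 3·4^2 + 3·4 + 3  →[4↦5]→  3·5^3 + 3·5^2 + 3·5 + 3 = 468  −1 ⇒ G_3=467
G_3=467  [base 5] 3·5^3 + 3·5^2 + 3·5 + 2  →[5↦6]→  3·6^3 + 3·6^2 + 3·6 + 2 = 776  −1 ⇒ G_4=775

5, 27, 255, 467, 775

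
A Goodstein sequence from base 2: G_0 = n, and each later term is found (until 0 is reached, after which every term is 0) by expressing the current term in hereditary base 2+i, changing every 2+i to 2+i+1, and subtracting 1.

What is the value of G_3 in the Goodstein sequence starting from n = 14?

i=0: 14 = 2^(2 + 1) + 2^2 + 2 (b=2); 2→3: 3^(3 + 1) + 3^3 + 3 = 111; 111−1 = 110
i=1: 110 = 3^(3 + 1) + 3^3 + 2 (b=3); 3→4: 4^(4 + 1) + 4^4 + 2 = 1282; 1282−1 = 1281
i=2: 1281 = 4^(4 + 1) + 4^4 + 1 (b=4); 4→5: 5^(5 + 1) + 5^5 + 1 = 18751; 18751−1 = 18750
i=3: 18750 = 5^(5 + 1) + 5^5 (b=5); 5→6: 6^(6 + 1) + 6^6 = 326592; 326592−1 = 326591

18750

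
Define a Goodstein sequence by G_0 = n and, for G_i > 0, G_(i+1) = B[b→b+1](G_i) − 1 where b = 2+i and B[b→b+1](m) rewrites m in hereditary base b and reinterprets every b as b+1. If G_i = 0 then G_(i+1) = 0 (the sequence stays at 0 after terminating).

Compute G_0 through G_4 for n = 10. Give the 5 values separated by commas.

G_0 = 10. HB_2(10) = 2^(2 + 1) + 2. Bump = 84. G_1 = 83.
G_1 = 83. HB_3(83) = 3^(3 + 1) + 2. Bump = 1026. G_2 = 1025.
G_2 = 1025. HB_4(1025) = 4^(4 + 1) + 1. Bump = 15626. G_3 = 15625.
G_3 = 15625. HB_5(15625) = 5^(5 + 1). Bump = 279936. G_4 = 279935.

10, 83, 1025, 15625, 279935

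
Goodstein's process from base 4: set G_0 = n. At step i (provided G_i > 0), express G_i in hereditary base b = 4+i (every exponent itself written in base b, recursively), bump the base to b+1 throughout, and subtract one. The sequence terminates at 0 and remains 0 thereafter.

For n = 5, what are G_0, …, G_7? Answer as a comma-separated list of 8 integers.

5, 5, 5, 4, 3, 2, 1, 0

G_0 = 5. HB_4(5) = 4 + 1. Bump = 6. G_1 = 5.
G_1 = 5. HB_5(5) = 5. Bump = 6. G_2 = 5.
G_2 = 5. HB_6(5) = 5. Bump = 5. G_3 = 4.
G_3 = 4. HB_7(4) = 4. Bump = 4. G_4 = 3.
G_4 = 3. HB_8(3) = 3. Bump = 3. G_5 = 2.
G_5 = 2. HB_9(2) = 2. Bump = 2. G_6 = 1.
G_6 = 1. HB_10(1) = 1. Bump = 1. G_7 = 0.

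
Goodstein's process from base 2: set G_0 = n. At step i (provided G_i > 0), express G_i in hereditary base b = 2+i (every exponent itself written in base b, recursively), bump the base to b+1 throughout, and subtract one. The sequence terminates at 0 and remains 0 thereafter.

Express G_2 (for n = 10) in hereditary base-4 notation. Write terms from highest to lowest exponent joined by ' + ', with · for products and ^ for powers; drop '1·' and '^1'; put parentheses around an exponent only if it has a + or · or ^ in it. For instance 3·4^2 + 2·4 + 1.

4^(4 + 1) + 1

step 0: 10 = 2^(2 + 1) + 2; sub 3 for 2: 3^(3 + 1) + 3; = 84; G_1 = 84−1 = 83
step 1: 83 = 3^(3 + 1) + 2; sub 4 for 3: 4^(4 + 1) + 2; = 1026; G_2 = 1026−1 = 1025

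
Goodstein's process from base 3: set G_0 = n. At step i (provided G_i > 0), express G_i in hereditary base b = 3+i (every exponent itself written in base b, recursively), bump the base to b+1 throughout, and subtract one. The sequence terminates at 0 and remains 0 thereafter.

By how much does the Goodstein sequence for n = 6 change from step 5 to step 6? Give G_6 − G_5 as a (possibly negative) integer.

base 3: 6 = 2·3; at 4: 2·4 = 8; next = 7
base 4: 7 = 4 + 3; at 5: 5 + 3 = 8; next = 7
base 5: 7 = 5 + 2; at 6: 6 + 2 = 8; next = 7
base 6: 7 = 6 + 1; at 7: 7 + 1 = 8; next = 7
base 7: 7 = 7; at 8: 8 = 8; next = 7
base 8: 7 = 7; at 9: 7 = 7; next = 6

-1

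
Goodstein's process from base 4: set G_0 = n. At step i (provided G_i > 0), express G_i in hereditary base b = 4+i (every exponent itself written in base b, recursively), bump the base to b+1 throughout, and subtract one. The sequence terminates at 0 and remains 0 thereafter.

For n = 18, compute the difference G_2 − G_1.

10

G_0 = 18. HB_4(18) = 4^2 + 2. Bump = 27. G_1 = 26.
G_1 = 26. HB_5(26) = 5^2 + 1. Bump = 37. G_2 = 36.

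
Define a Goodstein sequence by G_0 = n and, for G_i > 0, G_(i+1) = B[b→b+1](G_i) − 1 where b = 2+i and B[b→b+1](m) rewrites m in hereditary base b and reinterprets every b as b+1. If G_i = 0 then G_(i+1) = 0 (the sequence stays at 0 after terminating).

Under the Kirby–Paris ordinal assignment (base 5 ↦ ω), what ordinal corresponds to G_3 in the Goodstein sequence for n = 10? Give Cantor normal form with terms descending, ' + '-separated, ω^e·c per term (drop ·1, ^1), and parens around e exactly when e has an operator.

i=0: 10 = 2^(2 + 1) + 2 (b=2); 2→3: 3^(3 + 1) + 3 = 84; 84−1 = 83
i=1: 83 = 3^(3 + 1) + 2 (b=3); 3→4: 4^(4 + 1) + 2 = 1026; 1026−1 = 1025
i=2: 1025 = 4^(4 + 1) + 1 (b=4); 4→5: 5^(5 + 1) + 1 = 15626; 15626−1 = 15625
i=3: 15625 = 5^(5 + 1) (b=5); 5→6: 6^(6 + 1) = 279936; 279936−1 = 279935

ω^(ω + 1)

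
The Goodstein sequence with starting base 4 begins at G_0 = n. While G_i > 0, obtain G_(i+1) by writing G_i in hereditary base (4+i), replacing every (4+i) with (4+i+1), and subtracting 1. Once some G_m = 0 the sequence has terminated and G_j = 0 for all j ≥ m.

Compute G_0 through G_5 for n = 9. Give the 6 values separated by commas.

9 —HB4→ 2·4 + 1 —bump→ 2·5 + 1 = 11 —(−1)→ 10
10 —HB5→ 2·5 —bump→ 2·6 = 12 —(−1)→ 11
11 —HB6→ 6 + 5 —bump→ 7 + 5 = 12 —(−1)→ 11
11 —HB7→ 7 + 4 —bump→ 8 + 4 = 12 —(−1)→ 11
11 —HB8→ 8 + 3 —bump→ 9 + 3 = 12 —(−1)→ 11

9, 10, 11, 11, 11, 11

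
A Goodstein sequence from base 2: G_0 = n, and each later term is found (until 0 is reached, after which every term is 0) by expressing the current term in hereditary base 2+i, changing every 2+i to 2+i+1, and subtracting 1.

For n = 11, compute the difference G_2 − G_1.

i=0: 11 = 2^(2 + 1) + 2 + 1 (b=2); 2→3: 3^(3 + 1) + 3 + 1 = 85; 85−1 = 84
i=1: 84 = 3^(3 + 1) + 3 (b=3); 3→4: 4^(4 + 1) + 4 = 1028; 1028−1 = 1027

943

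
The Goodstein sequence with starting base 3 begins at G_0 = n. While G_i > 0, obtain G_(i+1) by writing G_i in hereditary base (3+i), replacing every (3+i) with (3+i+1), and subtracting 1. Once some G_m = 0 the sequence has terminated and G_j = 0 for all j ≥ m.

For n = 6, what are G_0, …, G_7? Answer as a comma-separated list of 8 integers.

6, 7, 7, 7, 7, 7, 6, 5

G_0 = 6. HB_3(6) = 2·3. Bump = 8. G_1 = 7.
G_1 = 7. HB_4(7) = 4 + 3. Bump = 8. G_2 = 7.
G_2 = 7. HB_5(7) = 5 + 2. Bump = 8. G_3 = 7.
G_3 = 7. HB_6(7) = 6 + 1. Bump = 8. G_4 = 7.
G_4 = 7. HB_7(7) = 7. Bump = 8. G_5 = 7.
G_5 = 7. HB_8(7) = 7. Bump = 7. G_6 = 6.
G_6 = 6. HB_9(6) = 6. Bump = 6. G_7 = 5.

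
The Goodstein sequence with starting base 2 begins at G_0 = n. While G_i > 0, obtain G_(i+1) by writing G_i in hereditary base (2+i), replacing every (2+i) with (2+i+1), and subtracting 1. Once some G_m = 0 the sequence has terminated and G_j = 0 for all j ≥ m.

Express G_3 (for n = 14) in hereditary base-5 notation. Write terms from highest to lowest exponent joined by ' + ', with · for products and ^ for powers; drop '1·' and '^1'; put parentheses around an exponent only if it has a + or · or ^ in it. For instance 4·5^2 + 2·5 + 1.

(0) 14|_2 = 2^(2 + 1) + 2^2 + 2 ↦ 3^(3 + 1) + 3^3 + 3|_3 = 111 ⇒ 110
(1) 110|_3 = 3^(3 + 1) + 3^3 + 2 ↦ 4^(4 + 1) + 4^4 + 2|_4 = 1282 ⇒ 1281
(2) 1281|_4 = 4^(4 + 1) + 4^4 + 1 ↦ 5^(5 + 1) + 5^5 + 1|_5 = 18751 ⇒ 18750
(3) 18750|_5 = 5^(5 + 1) + 5^5 ↦ 6^(6 + 1) + 6^6|_6 = 326592 ⇒ 326591

5^(5 + 1) + 5^5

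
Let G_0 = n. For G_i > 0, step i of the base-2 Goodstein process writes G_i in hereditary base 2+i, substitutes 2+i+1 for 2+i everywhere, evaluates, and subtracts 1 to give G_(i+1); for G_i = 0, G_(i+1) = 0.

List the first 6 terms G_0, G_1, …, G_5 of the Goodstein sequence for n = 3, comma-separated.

[0] 3 ≡ 2 + 1 (base 2). Lift 3: 4. −1: 3.
[1] 3 ≡ 3 (base 3). Lift 4: 4. −1: 3.
[2] 3 ≡ 3 (base 4). Lift 5: 3. −1: 2.
[3] 2 ≡ 2 (base 5). Lift 6: 2. −1: 1.
[4] 1 ≡ 1 (base 6). Lift 7: 1. −1: 0.

3, 3, 3, 2, 1, 0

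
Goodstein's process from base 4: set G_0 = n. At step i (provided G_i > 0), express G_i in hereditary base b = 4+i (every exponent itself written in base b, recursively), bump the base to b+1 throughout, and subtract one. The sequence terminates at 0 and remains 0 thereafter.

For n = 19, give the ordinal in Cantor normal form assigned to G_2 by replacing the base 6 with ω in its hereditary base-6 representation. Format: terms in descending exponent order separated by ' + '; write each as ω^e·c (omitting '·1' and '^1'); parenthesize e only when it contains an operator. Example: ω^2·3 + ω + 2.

ω^2 + 1

[0] 19 ≡ 4^2 + 3 (base 4). Lift 5: 28. −1: 27.
[1] 27 ≡ 5^2 + 2 (base 5). Lift 6: 38. −1: 37.
[2] 37 ≡ 6^2 + 1 (base 6). Lift 7: 50. −1: 49.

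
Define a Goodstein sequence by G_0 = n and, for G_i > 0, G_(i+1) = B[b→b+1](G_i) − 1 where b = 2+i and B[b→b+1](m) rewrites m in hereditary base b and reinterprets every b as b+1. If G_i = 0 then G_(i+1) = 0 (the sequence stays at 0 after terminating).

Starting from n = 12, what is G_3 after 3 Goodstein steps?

12 —HB2→ 2^(2 + 1) + 2^2 —bump→ 3^(3 + 1) + 3^3 = 108 —(−1)→ 107
107 —HB3→ 3^(3 + 1) + 2·3^2 + 2·3 + 2 —bump→ 4^(4 + 1) + 2·4^2 + 2·4 + 2 = 1066 —(−1)→ 1065
1065 —HB4→ 4^(4 + 1) + 2·4^2 + 2·4 + 1 —bump→ 5^(5 + 1) + 2·5^2 + 2·5 + 1 = 15686 —(−1)→ 15685
15685 —HB5→ 5^(5 + 1) + 2·5^2 + 2·5 —bump→ 6^(6 + 1) + 2·6^2 + 2·6 = 280020 —(−1)→ 280019

15685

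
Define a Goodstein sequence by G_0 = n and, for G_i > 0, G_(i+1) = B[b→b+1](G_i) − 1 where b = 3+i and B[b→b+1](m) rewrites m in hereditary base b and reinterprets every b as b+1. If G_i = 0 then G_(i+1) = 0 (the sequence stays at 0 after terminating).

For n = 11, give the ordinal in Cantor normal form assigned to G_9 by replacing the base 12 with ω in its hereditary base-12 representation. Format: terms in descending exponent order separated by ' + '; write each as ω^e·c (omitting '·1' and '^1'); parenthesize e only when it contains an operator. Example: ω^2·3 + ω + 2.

ω·4 + 11

[0] 11 ≡ 3^2 + 2 (base 3). Lift 4: 18. −1: 17.
[1] 17 ≡ 4^2 + 1 (base 4). Lift 5: 26. −1: 25.
[2] 25 ≡ 5^2 (base 5). Lift 6: 36. −1: 35.
[3] 35 ≡ 5·6 + 5 (base 6). Lift 7: 40. −1: 39.
[4] 39 ≡ 5·7 + 4 (base 7). Lift 8: 44. −1: 43.
[5] 43 ≡ 5·8 + 3 (base 8). Lift 9: 48. −1: 47.
[6] 47 ≡ 5·9 + 2 (base 9). Lift 10: 52. −1: 51.
[7] 51 ≡ 5·10 + 1 (base 10). Lift 11: 56. −1: 55.
[8] 55 ≡ 5·11 (base 11). Lift 12: 60. −1: 59.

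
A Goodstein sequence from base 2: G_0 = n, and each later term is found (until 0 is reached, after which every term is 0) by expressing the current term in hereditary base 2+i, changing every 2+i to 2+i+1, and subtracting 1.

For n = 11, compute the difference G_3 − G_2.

14600

11 —HB2→ 2^(2 + 1) + 2 + 1 —bump→ 3^(3 + 1) + 3 + 1 = 85 —(−1)→ 84
84 —HB3→ 3^(3 + 1) + 3 —bump→ 4^(4 + 1) + 4 = 1028 —(−1)→ 1027
1027 —HB4→ 4^(4 + 1) + 3 —bump→ 5^(5 + 1) + 3 = 15628 —(−1)→ 15627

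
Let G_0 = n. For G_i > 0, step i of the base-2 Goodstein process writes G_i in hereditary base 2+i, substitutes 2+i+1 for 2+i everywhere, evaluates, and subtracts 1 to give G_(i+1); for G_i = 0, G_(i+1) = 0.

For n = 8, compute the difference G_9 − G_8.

550623341264

i=0: 8 = 2^(2 + 1) (b=2); 2→3: 3^(3 + 1) = 81; 81−1 = 80
i=1: 80 = 2·3^3 + 2·3^2 + 2·3 + 2 (b=3); 3→4: 2·4^4 + 2·4^2 + 2·4 + 2 = 554; 554−1 = 553
i=2: 553 = 2·4^4 + 2·4^2 + 2·4 + 1 (b=4); 4→5: 2·5^5 + 2·5^2 + 2·5 + 1 = 6311; 6311−1 = 6310
i=3: 6310 = 2·5^5 + 2·5^2 + 2·5 (b=5); 5→6: 2·6^6 + 2·6^2 + 2·6 = 93396; 93396−1 = 93395
i=4: 93395 = 2·6^6 + 2·6^2 + 6 + 5 (b=6); 6→7: 2·7^7 + 2·7^2 + 7 + 5 = 1647196; 1647196−1 = 1647195
i=5: 1647195 = 2·7^7 + 2·7^2 + 7 + 4 (b=7); 7→8: 2·8^8 + 2·8^2 + 8 + 4 = 33554572; 33554572−1 = 33554571
i=6: 33554571 = 2·8^8 + 2·8^2 + 8 + 3 (b=8); 8→9: 2·9^9 + 2·9^2 + 9 + 3 = 774841152; 774841152−1 = 774841151
i=7: 774841151 = 2·9^9 + 2·9^2 + 9 + 2 (b=9); 9→10: 2·10^10 + 2·10^2 + 10 + 2 = 20000000212; 20000000212−1 = 20000000211
i=8: 20000000211 = 2·10^10 + 2·10^2 + 10 + 1 (b=10); 10→11: 2·11^11 + 2·11^2 + 11 + 1 = 570623341476; 570623341476−1 = 570623341475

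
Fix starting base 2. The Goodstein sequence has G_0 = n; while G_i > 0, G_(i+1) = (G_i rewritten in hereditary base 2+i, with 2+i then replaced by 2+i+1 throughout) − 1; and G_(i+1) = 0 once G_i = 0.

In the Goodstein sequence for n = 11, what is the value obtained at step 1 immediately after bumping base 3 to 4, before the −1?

1028

i=0: 11 = 2^(2 + 1) + 2 + 1 (b=2); 2→3: 3^(3 + 1) + 3 + 1 = 85; 85−1 = 84
i=1: 84 = 3^(3 + 1) + 3 (b=3); 3→4: 4^(4 + 1) + 4 = 1028; 1028−1 = 1027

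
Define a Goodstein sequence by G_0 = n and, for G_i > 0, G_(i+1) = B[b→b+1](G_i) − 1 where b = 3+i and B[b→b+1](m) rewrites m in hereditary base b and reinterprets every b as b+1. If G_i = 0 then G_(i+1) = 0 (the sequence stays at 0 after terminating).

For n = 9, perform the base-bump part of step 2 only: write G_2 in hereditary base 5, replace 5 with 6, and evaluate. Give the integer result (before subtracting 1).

20

G_0 = 9. HB_3(9) = 3^2. Bump = 16. G_1 = 15.
G_1 = 15. HB_4(15) = 3·4 + 3. Bump = 18. G_2 = 17.
G_2 = 17. HB_5(17) = 3·5 + 2. Bump = 20. G_3 = 19.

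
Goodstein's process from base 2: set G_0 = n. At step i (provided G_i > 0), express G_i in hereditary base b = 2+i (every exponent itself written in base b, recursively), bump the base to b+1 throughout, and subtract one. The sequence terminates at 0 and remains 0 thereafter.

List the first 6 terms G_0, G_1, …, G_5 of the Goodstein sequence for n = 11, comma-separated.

11, 84, 1027, 15627, 279937, 5764801

i=0: 11 = 2^(2 + 1) + 2 + 1 (b=2); 2→3: 3^(3 + 1) + 3 + 1 = 85; 85−1 = 84
i=1: 84 = 3^(3 + 1) + 3 (b=3); 3→4: 4^(4 + 1) + 4 = 1028; 1028−1 = 1027
i=2: 1027 = 4^(4 + 1) + 3 (b=4); 4→5: 5^(5 + 1) + 3 = 15628; 15628−1 = 15627
i=3: 15627 = 5^(5 + 1) + 2 (b=5); 5→6: 6^(6 + 1) + 2 = 279938; 279938−1 = 279937
i=4: 279937 = 6^(6 + 1) + 1 (b=6); 6→7: 7^(7 + 1) + 1 = 5764802; 5764802−1 = 5764801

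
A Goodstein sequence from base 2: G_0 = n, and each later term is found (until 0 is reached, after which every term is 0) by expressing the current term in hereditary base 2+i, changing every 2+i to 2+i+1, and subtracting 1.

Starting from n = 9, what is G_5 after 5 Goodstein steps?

base 2: 9 = 2^(2 + 1) + 1; at 3: 3^(3 + 1) + 1 = 82; next = 81
base 3: 81 = 3^(3 + 1); at 4: 4^(4 + 1) = 1024; next = 1023
base 4: 1023 = 3·4^4 + 3·4^3 + 3·4^2 + 3·4 + 3; at 5: 3·5^5 + 3·5^3 + 3·5^2 + 3·5 + 3 = 9843; next = 9842
base 5: 9842 = 3·5^5 + 3·5^3 + 3·5^2 + 3·5 + 2; at 6: 3·6^6 + 3·6^3 + 3·6^2 + 3·6 + 2 = 140744; next = 140743
base 6: 140743 = 3·6^6 + 3·6^3 + 3·6^2 + 3·6 + 1; at 7: 3·7^7 + 3·7^3 + 3·7^2 + 3·7 + 1 = 2471827; next = 2471826
base 7: 2471826 = 3·7^7 + 3·7^3 + 3·7^2 + 3·7; at 8: 3·8^8 + 3·8^3 + 3·8^2 + 3·8 = 50333400; next = 50333399

2471826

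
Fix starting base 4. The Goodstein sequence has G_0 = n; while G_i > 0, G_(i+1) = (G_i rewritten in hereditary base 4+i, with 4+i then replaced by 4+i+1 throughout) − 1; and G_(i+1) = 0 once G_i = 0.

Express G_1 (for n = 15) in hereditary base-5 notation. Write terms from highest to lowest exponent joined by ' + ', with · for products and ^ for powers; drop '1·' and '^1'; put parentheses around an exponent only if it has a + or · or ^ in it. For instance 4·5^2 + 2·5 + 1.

step 0: 15 = 3·4 + 3; sub 5 for 4: 3·5 + 3; = 18; G_1 = 18−1 = 17
step 1: 17 = 3·5 + 2; sub 6 for 5: 3·6 + 2; = 20; G_2 = 20−1 = 19

3·5 + 2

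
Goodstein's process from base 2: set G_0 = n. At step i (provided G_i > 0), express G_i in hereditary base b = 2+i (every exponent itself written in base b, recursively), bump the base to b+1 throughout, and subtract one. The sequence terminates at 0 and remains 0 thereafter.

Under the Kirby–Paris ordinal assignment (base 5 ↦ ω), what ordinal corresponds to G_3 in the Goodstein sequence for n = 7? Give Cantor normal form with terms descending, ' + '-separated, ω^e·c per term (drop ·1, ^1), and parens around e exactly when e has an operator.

G_0 = 7. HB_2(7) = 2^2 + 2 + 1. Bump = 31. G_1 = 30.
G_1 = 30. HB_3(30) = 3^3 + 3. Bump = 260. G_2 = 259.
G_2 = 259. HB_4(259) = 4^4 + 3. Bump = 3128. G_3 = 3127.
G_3 = 3127. HB_5(3127) = 5^5 + 2. Bump = 46658. G_4 = 46657.

ω^ω + 2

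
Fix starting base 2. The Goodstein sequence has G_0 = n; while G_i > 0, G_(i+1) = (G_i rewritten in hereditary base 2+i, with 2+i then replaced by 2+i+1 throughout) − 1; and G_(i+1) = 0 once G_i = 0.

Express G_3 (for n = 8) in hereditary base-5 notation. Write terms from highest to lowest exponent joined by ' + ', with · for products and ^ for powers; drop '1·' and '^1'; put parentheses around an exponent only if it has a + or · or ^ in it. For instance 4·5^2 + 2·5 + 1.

2·5^5 + 2·5^2 + 2·5

i=0: 8 = 2^(2 + 1) (b=2); 2→3: 3^(3 + 1) = 81; 81−1 = 80
i=1: 80 = 2·3^3 + 2·3^2 + 2·3 + 2 (b=3); 3→4: 2·4^4 + 2·4^2 + 2·4 + 2 = 554; 554−1 = 553
i=2: 553 = 2·4^4 + 2·4^2 + 2·4 + 1 (b=4); 4→5: 2·5^5 + 2·5^2 + 2·5 + 1 = 6311; 6311−1 = 6310
i=3: 6310 = 2·5^5 + 2·5^2 + 2·5 (b=5); 5→6: 2·6^6 + 2·6^2 + 2·6 = 93396; 93396−1 = 93395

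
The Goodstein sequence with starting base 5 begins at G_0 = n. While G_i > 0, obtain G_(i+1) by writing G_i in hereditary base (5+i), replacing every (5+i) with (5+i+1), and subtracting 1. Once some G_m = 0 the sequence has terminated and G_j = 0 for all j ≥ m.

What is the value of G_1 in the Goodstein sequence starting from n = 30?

41

step 0: 30 = 5^2 + 5; sub 6 for 5: 6^2 + 6; = 42; G_1 = 42−1 = 41
step 1: 41 = 6^2 + 5; sub 7 for 6: 7^2 + 5; = 54; G_2 = 54−1 = 53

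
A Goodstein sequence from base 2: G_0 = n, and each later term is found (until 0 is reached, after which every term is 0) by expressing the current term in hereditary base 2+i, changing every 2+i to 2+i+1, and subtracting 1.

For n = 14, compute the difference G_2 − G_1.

1171

base 2: 14 = 2^(2 + 1) + 2^2 + 2; at 3: 3^(3 + 1) + 3^3 + 3 = 111; next = 110
base 3: 110 = 3^(3 + 1) + 3^3 + 2; at 4: 4^(4 + 1) + 4^4 + 2 = 1282; next = 1281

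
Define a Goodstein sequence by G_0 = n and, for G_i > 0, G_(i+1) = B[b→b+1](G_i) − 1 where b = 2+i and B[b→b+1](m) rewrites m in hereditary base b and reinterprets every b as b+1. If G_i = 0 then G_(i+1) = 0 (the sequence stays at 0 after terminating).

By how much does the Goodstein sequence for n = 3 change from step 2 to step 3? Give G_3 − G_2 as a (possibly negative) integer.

G_0 = 3. HB_2(3) = 2 + 1. Bump = 4. G_1 = 3.
G_1 = 3. HB_3(3) = 3. Bump = 4. G_2 = 3.
G_2 = 3. HB_4(3) = 3. Bump = 3. G_3 = 2.

-1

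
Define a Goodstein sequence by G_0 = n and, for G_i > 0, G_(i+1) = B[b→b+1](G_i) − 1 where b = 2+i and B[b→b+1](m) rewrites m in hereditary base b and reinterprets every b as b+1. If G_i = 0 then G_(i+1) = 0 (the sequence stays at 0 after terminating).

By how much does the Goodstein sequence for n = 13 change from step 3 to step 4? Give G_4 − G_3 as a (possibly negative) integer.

[0] 13 ≡ 2^(2 + 1) + 2^2 + 1 (base 2). Lift 3: 109. −1: 108.
[1] 108 ≡ 3^(3 + 1) + 3^3 (base 3). Lift 4: 1280. −1: 1279.
[2] 1279 ≡ 4^(4 + 1) + 3·4^3 + 3·4^2 + 3·4 + 3 (base 4). Lift 5: 16093. −1: 16092.
[3] 16092 ≡ 5^(5 + 1) + 3·5^3 + 3·5^2 + 3·5 + 2 (base 5). Lift 6: 280712. −1: 280711.

264619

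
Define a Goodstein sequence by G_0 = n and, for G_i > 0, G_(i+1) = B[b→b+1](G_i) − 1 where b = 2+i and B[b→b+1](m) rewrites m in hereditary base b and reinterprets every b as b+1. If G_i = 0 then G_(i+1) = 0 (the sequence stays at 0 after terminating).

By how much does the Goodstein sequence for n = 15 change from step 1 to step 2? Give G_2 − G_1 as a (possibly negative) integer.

G_0=15  [base 2] 2^(2 + 1) + 2^2 + 2 + 1  →[2↦3]→  3^(3 + 1) + 3^3 + 3 + 1 = 112  −1 ⇒ G_1=111
G_1=111  [base 3] 3^(3 + 1) + 3^3 + 3  →[3↦4]→  4^(4 + 1) + 4^4 + 4 = 1284  −1 ⇒ G_2=1283

1172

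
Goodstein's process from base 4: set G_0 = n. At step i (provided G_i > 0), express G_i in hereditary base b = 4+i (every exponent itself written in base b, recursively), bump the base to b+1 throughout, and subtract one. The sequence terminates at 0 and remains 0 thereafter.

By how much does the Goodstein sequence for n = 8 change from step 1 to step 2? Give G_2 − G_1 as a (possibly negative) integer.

i=0: 8 = 2·4 (b=4); 4→5: 2·5 = 10; 10−1 = 9
i=1: 9 = 5 + 4 (b=5); 5→6: 6 + 4 = 10; 10−1 = 9

0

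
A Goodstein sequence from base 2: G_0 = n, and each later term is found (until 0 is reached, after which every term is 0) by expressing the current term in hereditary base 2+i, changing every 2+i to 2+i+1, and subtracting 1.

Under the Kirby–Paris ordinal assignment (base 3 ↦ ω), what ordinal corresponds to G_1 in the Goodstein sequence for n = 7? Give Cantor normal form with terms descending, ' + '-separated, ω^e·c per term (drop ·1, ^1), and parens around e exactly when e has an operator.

ω^ω + ω

i=0: 7 = 2^2 + 2 + 1 (b=2); 2→3: 3^3 + 3 + 1 = 31; 31−1 = 30
i=1: 30 = 3^3 + 3 (b=3); 3→4: 4^4 + 4 = 260; 260−1 = 259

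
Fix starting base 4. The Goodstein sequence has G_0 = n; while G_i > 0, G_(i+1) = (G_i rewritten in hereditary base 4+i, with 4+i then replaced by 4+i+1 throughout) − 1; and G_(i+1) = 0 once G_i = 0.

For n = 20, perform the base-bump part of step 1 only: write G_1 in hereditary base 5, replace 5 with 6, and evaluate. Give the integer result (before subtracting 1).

40

20 —HB4→ 4^2 + 4 —bump→ 5^2 + 5 = 30 —(−1)→ 29
29 —HB5→ 5^2 + 4 —bump→ 6^2 + 4 = 40 —(−1)→ 39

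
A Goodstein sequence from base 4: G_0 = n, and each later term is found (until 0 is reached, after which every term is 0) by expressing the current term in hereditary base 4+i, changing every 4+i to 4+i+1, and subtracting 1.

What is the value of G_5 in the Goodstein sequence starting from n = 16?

36

[0] 16 ≡ 4^2 (base 4). Lift 5: 25. −1: 24.
[1] 24 ≡ 4·5 + 4 (base 5). Lift 6: 28. −1: 27.
[2] 27 ≡ 4·6 + 3 (base 6). Lift 7: 31. −1: 30.
[3] 30 ≡ 4·7 + 2 (base 7). Lift 8: 34. −1: 33.
[4] 33 ≡ 4·8 + 1 (base 8). Lift 9: 37. −1: 36.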